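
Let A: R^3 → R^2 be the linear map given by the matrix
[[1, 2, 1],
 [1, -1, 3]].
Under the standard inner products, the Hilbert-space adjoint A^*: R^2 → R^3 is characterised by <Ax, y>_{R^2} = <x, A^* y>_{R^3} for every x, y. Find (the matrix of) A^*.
A^* = A^T =
[[1, 1],
 [2, -1],
 [1, 3]]

For real matrices with standard dot products, the defining identity <Ax, y> = <x, A^* y> gives (Ax)^T y = x^T (A^*) y, i.e. x^T A^T y = x^T (A^*) y. Since this holds for all x, y, we must have A^* = A^T. Therefore
A^* =
[[1, 1],
 [2, -1],
 [1, 3]].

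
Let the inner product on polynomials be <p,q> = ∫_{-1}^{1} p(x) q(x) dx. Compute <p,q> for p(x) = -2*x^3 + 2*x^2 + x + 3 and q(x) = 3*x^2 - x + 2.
<p,q> = 116/5

Expand the product: p(x)·q(x) = -6*x^5 + 8*x^4 - 3*x^3 + 12*x^2 - x + 6.
∫_{-1}^{1} of each monomial x^k gives [2/(k+1) if k even, 0 if k odd]. Integrating term-by-term (or equivalently evaluating the antiderivative F(x) = -x^6 + 8*x^5/5 - 3*x^4/4 + 4*x^3 - x^2/2 + 6*x at the endpoints):
  F(1) − F(−1) = 187/20 − (-277/20) = 116/5.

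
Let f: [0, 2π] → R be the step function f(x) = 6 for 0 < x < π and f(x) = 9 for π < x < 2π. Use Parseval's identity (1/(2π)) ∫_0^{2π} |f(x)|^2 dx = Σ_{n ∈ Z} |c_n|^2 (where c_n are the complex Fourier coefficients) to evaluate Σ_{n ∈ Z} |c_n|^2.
Σ |c_n|^2 = 117/2

Parseval equates the L^2 energy of f (normalised by 1/(2π)) with the ℓ^2 sum of its Fourier coefficients: (1/(2π)) ∫_0^{2π} |f|^2 = Σ |c_n|^2.
Compute the left side: (1/(2π)) [∫_0^π 6^2 dx + ∫_π^{2π} 9^2 dx] = (1/(2π)) · (36π + 81π) = (36 + 81)/2 = 117/2.
So Σ_{n ∈ Z} |c_n|^2 = 117/2.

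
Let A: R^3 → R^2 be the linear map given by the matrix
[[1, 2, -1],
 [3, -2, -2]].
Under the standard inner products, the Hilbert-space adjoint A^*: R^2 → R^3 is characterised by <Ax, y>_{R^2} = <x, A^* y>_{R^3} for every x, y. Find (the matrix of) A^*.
A^* = A^T =
[[1, 3],
 [2, -2],
 [-1, -2]]

For real matrices with standard dot products, the defining identity <Ax, y> = <x, A^* y> gives (Ax)^T y = x^T (A^*) y, i.e. x^T A^T y = x^T (A^*) y. Since this holds for all x, y, we must have A^* = A^T. Therefore
A^* =
[[1, 3],
 [2, -2],
 [-1, -2]].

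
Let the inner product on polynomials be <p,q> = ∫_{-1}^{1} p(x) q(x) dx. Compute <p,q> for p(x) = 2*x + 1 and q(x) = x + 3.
<p,q> = 22/3

Expand the product: p(x)·q(x) = 2*x^2 + 7*x + 3.
∫_{-1}^{1} of each monomial x^k gives [2/(k+1) if k even, 0 if k odd]. Integrating term-by-term (or equivalently evaluating the antiderivative F(x) = 2*x^3/3 + 7*x^2/2 + 3*x at the endpoints):
  F(1) − F(−1) = 43/6 − (-1/6) = 22/3.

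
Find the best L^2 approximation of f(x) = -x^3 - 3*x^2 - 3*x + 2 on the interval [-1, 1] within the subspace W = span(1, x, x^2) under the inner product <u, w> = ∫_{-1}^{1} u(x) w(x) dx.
g(x) = -3*x^2 - 18*x/5 + 2

The best approximation g ∈ W is the orthogonal projection of f onto W. Writing g = a_0 + a_1 x + a_2 x^2, the coefficients solve the normal equations G · a = b where
  G_{ij} = <φ_i, φ_j> and b_i = <f, φ_i>, with φ_0 = 1, φ_1 = x, φ_2 = x^2.
G =
  [2, 0, 2/3]
  [0, 2/3, 0]
  [2/3, 0, 2/5],
b = (2, -12/5, 2/15).
Solving gives a_0 = 2, a_1 = -18/5, a_2 = -3, so
  g(x) = -3*x^2 - 18*x/5 + 2.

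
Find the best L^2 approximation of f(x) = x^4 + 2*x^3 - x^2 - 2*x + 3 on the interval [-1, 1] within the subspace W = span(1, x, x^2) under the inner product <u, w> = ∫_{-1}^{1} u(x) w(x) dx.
g(x) = -x^2/7 - 4*x/5 + 102/35

The best approximation g ∈ W is the orthogonal projection of f onto W. Writing g = a_0 + a_1 x + a_2 x^2, the coefficients solve the normal equations G · a = b where
  G_{ij} = <φ_i, φ_j> and b_i = <f, φ_i>, with φ_0 = 1, φ_1 = x, φ_2 = x^2.
G =
  [2, 0, 2/3]
  [0, 2/3, 0]
  [2/3, 0, 2/5],
b = (86/15, -8/15, 66/35).
Solving gives a_0 = 102/35, a_1 = -4/5, a_2 = -1/7, so
  g(x) = -x^2/7 - 4*x/5 + 102/35.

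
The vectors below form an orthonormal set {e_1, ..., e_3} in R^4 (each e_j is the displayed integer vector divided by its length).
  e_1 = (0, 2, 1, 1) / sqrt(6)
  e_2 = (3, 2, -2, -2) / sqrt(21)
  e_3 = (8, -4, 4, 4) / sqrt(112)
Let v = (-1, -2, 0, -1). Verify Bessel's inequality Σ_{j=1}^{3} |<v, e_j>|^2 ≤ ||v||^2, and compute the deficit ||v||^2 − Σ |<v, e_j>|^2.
Σ |<v, e_j>|^2 = 11/2; ||v||^2 = 6; deficit = 1/2

Write each e_j = u_j / sqrt(<u_j, u_j>) where u_j is the displayed integer vector. Then <v, e_j> = <v, u_j> / sqrt(<u_j, u_j>), so |<v, e_j>|^2 = <v, u_j>^2 / <u_j, u_j>.
Coefficients: <v, e_1> = -5/sqrt(6), <v, e_2> = -5/sqrt(21), <v, e_3> = -4/sqrt(112).
Square and sum: Σ |<v, e_j>|^2 = 11/2.
Compute ||v||^2 = v·v = 6.
Deficit = 6 − 11/2 = 1/2 ≥ 0, confirming Bessel's inequality. (The deficit equals ||v − Σ <v,e_j> e_j||^2, the squared distance from v to span{e_j}.)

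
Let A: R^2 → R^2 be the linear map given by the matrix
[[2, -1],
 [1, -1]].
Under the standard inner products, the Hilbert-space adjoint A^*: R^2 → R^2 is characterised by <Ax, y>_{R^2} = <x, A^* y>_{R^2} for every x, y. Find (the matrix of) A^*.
A^* = A^T =
[[2, 1],
 [-1, -1]]

For real matrices with standard dot products, the defining identity <Ax, y> = <x, A^* y> gives (Ax)^T y = x^T (A^*) y, i.e. x^T A^T y = x^T (A^*) y. Since this holds for all x, y, we must have A^* = A^T. Therefore
A^* =
[[2, 1],
 [-1, -1]].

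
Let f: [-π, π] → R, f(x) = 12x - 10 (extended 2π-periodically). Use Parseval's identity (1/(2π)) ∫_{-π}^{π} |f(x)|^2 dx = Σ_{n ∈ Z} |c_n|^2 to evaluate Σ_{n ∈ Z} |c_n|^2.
Σ |c_n|^2 = 48π^2 + 100

Expand and integrate term by term over [-π, π]:
  ∫ (12x)^2 dx = 144·(2π^3/3); ∫ 2·12·(-10)·x dx = 0 (odd integrand); ∫ (-10)^2 dx = 100·2π.
So (1/(2π)) ∫_{-π}^{π} (12x - 10)^2 dx = 144π^2/3 + 100 = 48π^2 + 100.
Parseval ⇒ Σ |c_n|^2 = 48π^2 + 100.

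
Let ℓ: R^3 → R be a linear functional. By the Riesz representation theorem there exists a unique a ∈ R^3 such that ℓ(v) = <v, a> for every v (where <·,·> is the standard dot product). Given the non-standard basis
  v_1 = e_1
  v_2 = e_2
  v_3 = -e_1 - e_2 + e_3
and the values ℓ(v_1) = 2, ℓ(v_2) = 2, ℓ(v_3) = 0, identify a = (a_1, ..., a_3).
a = (2, 2, 4)

Write a = (a_1, ..., a_3) in the standard basis. For each basis vector v_i, ℓ(v_i) = <v_i, a> is a linear equation in the a_j's. Collect the n equations into a matrix system V a = ℓ, where row i of V is v_i (expressed in the standard basis). Since V is invertible (lower-triangular with 1s on the diagonal, up to permutation), solve by back-substitution:
  V =
[[1, 0, 0],
 [0, 1, 0],
 [-1, -1, 1]]
  V a = (2, 2, 0)
Solving gives a = (2, 2, 4).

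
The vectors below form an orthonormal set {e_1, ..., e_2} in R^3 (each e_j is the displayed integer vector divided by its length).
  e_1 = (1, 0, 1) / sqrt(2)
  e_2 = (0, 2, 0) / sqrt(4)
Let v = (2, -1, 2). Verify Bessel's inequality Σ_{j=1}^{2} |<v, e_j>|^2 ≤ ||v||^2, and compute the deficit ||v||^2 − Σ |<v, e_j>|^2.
Σ |<v, e_j>|^2 = 9; ||v||^2 = 9; deficit = 0

Write each e_j = u_j / sqrt(<u_j, u_j>) where u_j is the displayed integer vector. Then <v, e_j> = <v, u_j> / sqrt(<u_j, u_j>), so |<v, e_j>|^2 = <v, u_j>^2 / <u_j, u_j>.
Coefficients: <v, e_1> = 4/sqrt(2), <v, e_2> = -2/sqrt(4).
Square and sum: Σ |<v, e_j>|^2 = 9.
Compute ||v||^2 = v·v = 9.
Deficit = 9 − 9 = 0 ≥ 0, confirming Bessel's inequality. (The deficit equals ||v − Σ <v,e_j> e_j||^2, the squared distance from v to span{e_j}.)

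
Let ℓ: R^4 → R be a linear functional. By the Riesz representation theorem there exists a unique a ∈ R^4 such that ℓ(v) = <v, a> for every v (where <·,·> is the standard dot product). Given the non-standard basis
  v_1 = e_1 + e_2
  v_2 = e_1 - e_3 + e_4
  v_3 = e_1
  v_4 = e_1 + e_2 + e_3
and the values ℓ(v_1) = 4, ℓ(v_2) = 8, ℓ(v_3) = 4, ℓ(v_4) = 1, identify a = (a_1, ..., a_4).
a = (4, 0, -3, 1)

Write a = (a_1, ..., a_4) in the standard basis. For each basis vector v_i, ℓ(v_i) = <v_i, a> is a linear equation in the a_j's. Collect the n equations into a matrix system V a = ℓ, where row i of V is v_i (expressed in the standard basis). Since V is invertible (lower-triangular with 1s on the diagonal, up to permutation), solve by back-substitution:
  V =
[[1, 1, 0, 0],
 [1, 0, -1, 1],
 [1, 0, 0, 0],
 [1, 1, 1, 0]]
  V a = (4, 8, 4, 1)
Solving gives a = (4, 0, -3, 1).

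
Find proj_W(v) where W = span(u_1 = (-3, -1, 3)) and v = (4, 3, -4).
proj_W(v) = (81/19, 27/19, -81/19)

Set up U = [u_1 | ... | u_1] ∈ R^(3×1). The projector onto W = col(U) is P = U (U^T U)^(-1) U^T.
Compute U^T U =
  [19],
and U^T v = (-27).
Solve U^T U · c = U^T v for the coefficients: c = (-27/19). The projection is proj_W(v) = U c.
Check: (v - proj_W(v)) · u_1 = 0  (should be 0).
Result: proj_W(v) = (81/19, 27/19, -81/19).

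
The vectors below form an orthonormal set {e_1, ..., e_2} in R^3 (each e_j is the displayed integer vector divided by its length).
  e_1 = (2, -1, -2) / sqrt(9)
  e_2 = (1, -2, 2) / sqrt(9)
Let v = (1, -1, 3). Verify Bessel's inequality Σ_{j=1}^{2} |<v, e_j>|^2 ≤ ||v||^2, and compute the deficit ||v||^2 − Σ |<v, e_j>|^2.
Σ |<v, e_j>|^2 = 10; ||v||^2 = 11; deficit = 1

Write each e_j = u_j / sqrt(<u_j, u_j>) where u_j is the displayed integer vector. Then <v, e_j> = <v, u_j> / sqrt(<u_j, u_j>), so |<v, e_j>|^2 = <v, u_j>^2 / <u_j, u_j>.
Coefficients: <v, e_1> = -3/sqrt(9), <v, e_2> = 9/sqrt(9).
Square and sum: Σ |<v, e_j>|^2 = 10.
Compute ||v||^2 = v·v = 11.
Deficit = 11 − 10 = 1 ≥ 0, confirming Bessel's inequality. (The deficit equals ||v − Σ <v,e_j> e_j||^2, the squared distance from v to span{e_j}.)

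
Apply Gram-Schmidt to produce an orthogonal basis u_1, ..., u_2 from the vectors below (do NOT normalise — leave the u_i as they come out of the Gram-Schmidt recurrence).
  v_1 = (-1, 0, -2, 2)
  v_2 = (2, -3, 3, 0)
Orthogonal basis:
  u_1 = (-1, 0, -2, 2)
  u_2 = (10/9, -3, 11/9, 16/9)

Apply the Gram-Schmidt recurrence
  u_1 = v_1
  u_i = v_i − Σ_{j<i} ((v_i · u_j) / (u_j · u_j)) · u_j.

Step by step this gives:
  u_1 = (-1, 0, -2, 2)
  u_2 = (10/9, -3, 11/9, 16/9)

Orthogonality check:
  u_2 · u_1 = 0 (should be 0)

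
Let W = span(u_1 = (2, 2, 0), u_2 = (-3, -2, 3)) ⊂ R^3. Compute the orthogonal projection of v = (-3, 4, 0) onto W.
proj_W(v) = (6/19, 13/19, 21/19)

Set up U = [u_1 | ... | u_2] ∈ R^(3×2). The projector onto W = col(U) is P = U (U^T U)^(-1) U^T.
Compute U^T U =
  [8, -10]
  [-10, 22],
and U^T v = (2, 1).
Solve U^T U · c = U^T v for the coefficients: c = (27/38, 7/19). The projection is proj_W(v) = U c.
Check: (v - proj_W(v)) · u_1 = 0  (should be 0).
Check: (v - proj_W(v)) · u_2 = 0  (should be 0).
Result: proj_W(v) = (6/19, 13/19, 21/19).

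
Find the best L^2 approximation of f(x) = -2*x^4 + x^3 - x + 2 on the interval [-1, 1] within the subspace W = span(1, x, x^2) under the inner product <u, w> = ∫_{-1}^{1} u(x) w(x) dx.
g(x) = -12*x^2/7 - 2*x/5 + 76/35

The best approximation g ∈ W is the orthogonal projection of f onto W. Writing g = a_0 + a_1 x + a_2 x^2, the coefficients solve the normal equations G · a = b where
  G_{ij} = <φ_i, φ_j> and b_i = <f, φ_i>, with φ_0 = 1, φ_1 = x, φ_2 = x^2.
G =
  [2, 0, 2/3]
  [0, 2/3, 0]
  [2/3, 0, 2/5],
b = (16/5, -4/15, 16/21).
Solving gives a_0 = 76/35, a_1 = -2/5, a_2 = -12/7, so
  g(x) = -12*x^2/7 - 2*x/5 + 76/35.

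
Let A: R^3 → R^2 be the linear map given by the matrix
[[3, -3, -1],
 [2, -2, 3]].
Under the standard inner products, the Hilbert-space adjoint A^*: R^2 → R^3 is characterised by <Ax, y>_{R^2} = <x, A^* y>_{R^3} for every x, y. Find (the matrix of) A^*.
A^* = A^T =
[[3, 2],
 [-3, -2],
 [-1, 3]]

For real matrices with standard dot products, the defining identity <Ax, y> = <x, A^* y> gives (Ax)^T y = x^T (A^*) y, i.e. x^T A^T y = x^T (A^*) y. Since this holds for all x, y, we must have A^* = A^T. Therefore
A^* =
[[3, 2],
 [-3, -2],
 [-1, 3]].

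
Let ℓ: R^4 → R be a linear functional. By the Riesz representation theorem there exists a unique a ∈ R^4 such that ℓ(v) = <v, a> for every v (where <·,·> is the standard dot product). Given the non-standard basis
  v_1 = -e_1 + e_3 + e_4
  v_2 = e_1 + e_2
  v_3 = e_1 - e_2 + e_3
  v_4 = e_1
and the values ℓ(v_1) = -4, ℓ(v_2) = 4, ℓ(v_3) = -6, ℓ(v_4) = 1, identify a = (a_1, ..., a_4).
a = (1, 3, -4, 1)

Write a = (a_1, ..., a_4) in the standard basis. For each basis vector v_i, ℓ(v_i) = <v_i, a> is a linear equation in the a_j's. Collect the n equations into a matrix system V a = ℓ, where row i of V is v_i (expressed in the standard basis). Since V is invertible (lower-triangular with 1s on the diagonal, up to permutation), solve by back-substitution:
  V =
[[-1, 0, 1, 1],
 [1, 1, 0, 0],
 [1, -1, 1, 0],
 [1, 0, 0, 0]]
  V a = (-4, 4, -6, 1)
Solving gives a = (1, 3, -4, 1).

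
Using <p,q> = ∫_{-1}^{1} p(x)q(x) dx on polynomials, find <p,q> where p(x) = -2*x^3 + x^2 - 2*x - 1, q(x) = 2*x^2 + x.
<p,q> = -8/3

Expand the product: p(x)·q(x) = -4*x^5 - 3*x^3 - 4*x^2 - x.
∫_{-1}^{1} of each monomial x^k gives [2/(k+1) if k even, 0 if k odd]. Integrating term-by-term (or equivalently evaluating the antiderivative F(x) = -2*x^6/3 - 3*x^4/4 - 4*x^3/3 - x^2/2 at the endpoints):
  F(1) − F(−1) = -13/4 − (-7/12) = -8/3.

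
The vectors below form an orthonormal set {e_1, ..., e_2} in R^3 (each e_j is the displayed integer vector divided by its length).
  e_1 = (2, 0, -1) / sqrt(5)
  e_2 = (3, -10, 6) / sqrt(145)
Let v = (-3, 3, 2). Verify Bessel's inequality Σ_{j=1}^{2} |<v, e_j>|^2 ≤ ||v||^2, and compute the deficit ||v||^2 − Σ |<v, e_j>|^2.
Σ |<v, e_j>|^2 = 517/29; ||v||^2 = 22; deficit = 121/29

Write each e_j = u_j / sqrt(<u_j, u_j>) where u_j is the displayed integer vector. Then <v, e_j> = <v, u_j> / sqrt(<u_j, u_j>), so |<v, e_j>|^2 = <v, u_j>^2 / <u_j, u_j>.
Coefficients: <v, e_1> = -8/sqrt(5), <v, e_2> = -27/sqrt(145).
Square and sum: Σ |<v, e_j>|^2 = 517/29.
Compute ||v||^2 = v·v = 22.
Deficit = 22 − 517/29 = 121/29 ≥ 0, confirming Bessel's inequality. (The deficit equals ||v − Σ <v,e_j> e_j||^2, the squared distance from v to span{e_j}.)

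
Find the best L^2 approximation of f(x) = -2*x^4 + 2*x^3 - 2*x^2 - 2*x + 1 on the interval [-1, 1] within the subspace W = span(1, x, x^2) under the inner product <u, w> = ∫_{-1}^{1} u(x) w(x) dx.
g(x) = -26*x^2/7 - 4*x/5 + 41/35

The best approximation g ∈ W is the orthogonal projection of f onto W. Writing g = a_0 + a_1 x + a_2 x^2, the coefficients solve the normal equations G · a = b where
  G_{ij} = <φ_i, φ_j> and b_i = <f, φ_i>, with φ_0 = 1, φ_1 = x, φ_2 = x^2.
G =
  [2, 0, 2/3]
  [0, 2/3, 0]
  [2/3, 0, 2/5],
b = (-2/15, -8/15, -74/105).
Solving gives a_0 = 41/35, a_1 = -4/5, a_2 = -26/7, so
  g(x) = -26*x^2/7 - 4*x/5 + 41/35.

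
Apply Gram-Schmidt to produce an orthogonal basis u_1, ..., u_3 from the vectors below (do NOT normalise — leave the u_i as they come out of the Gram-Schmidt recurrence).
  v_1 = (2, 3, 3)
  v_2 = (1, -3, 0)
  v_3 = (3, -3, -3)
Orthogonal basis:
  u_1 = (2, 3, 3)
  u_2 = (18/11, -45/22, 21/22)
  u_3 = (45/19, 15/19, -45/19)

Apply the Gram-Schmidt recurrence
  u_1 = v_1
  u_i = v_i − Σ_{j<i} ((v_i · u_j) / (u_j · u_j)) · u_j.

Step by step this gives:
  u_1 = (2, 3, 3)
  u_2 = (18/11, -45/22, 21/22)
  u_3 = (45/19, 15/19, -45/19)

Orthogonality check:
  u_2 · u_1 = 0 (should be 0)
  u_3 · u_1 = 0 (should be 0)
  u_3 · u_2 = 0 (should be 0)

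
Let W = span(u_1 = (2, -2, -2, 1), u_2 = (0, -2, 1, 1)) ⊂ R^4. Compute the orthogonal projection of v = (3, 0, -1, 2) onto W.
proj_W(v) = (38/23, -80/69, -131/69, 40/69)

Set up U = [u_1 | ... | u_2] ∈ R^(4×2). The projector onto W = col(U) is P = U (U^T U)^(-1) U^T.
Compute U^T U =
  [13, 3]
  [3, 6],
and U^T v = (10, 1).
Solve U^T U · c = U^T v for the coefficients: c = (19/23, -17/69). The projection is proj_W(v) = U c.
Check: (v - proj_W(v)) · u_1 = 0  (should be 0).
Check: (v - proj_W(v)) · u_2 = 0  (should be 0).
Result: proj_W(v) = (38/23, -80/69, -131/69, 40/69).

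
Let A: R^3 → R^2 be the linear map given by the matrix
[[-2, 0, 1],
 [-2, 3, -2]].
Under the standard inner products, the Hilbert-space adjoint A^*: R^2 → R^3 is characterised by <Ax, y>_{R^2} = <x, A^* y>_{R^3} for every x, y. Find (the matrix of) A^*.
A^* = A^T =
[[-2, -2],
 [0, 3],
 [1, -2]]

For real matrices with standard dot products, the defining identity <Ax, y> = <x, A^* y> gives (Ax)^T y = x^T (A^*) y, i.e. x^T A^T y = x^T (A^*) y. Since this holds for all x, y, we must have A^* = A^T. Therefore
A^* =
[[-2, -2],
 [0, 3],
 [1, -2]].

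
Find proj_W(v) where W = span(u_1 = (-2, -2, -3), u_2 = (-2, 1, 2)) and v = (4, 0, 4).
proj_W(v) = (520/137, 280/137, 380/137)

Set up U = [u_1 | ... | u_2] ∈ R^(3×2). The projector onto W = col(U) is P = U (U^T U)^(-1) U^T.
Compute U^T U =
  [17, -4]
  [-4, 9],
and U^T v = (-20, 0).
Solve U^T U · c = U^T v for the coefficients: c = (-180/137, -80/137). The projection is proj_W(v) = U c.
Check: (v - proj_W(v)) · u_1 = 0  (should be 0).
Check: (v - proj_W(v)) · u_2 = 0  (should be 0).
Result: proj_W(v) = (520/137, 280/137, 380/137).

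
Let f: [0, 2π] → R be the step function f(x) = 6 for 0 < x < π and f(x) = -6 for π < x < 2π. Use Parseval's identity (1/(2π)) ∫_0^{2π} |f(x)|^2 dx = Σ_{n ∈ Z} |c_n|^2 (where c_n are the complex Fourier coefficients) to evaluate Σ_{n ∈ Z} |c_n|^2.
Σ |c_n|^2 = 36

Parseval equates the L^2 energy of f (normalised by 1/(2π)) with the ℓ^2 sum of its Fourier coefficients: (1/(2π)) ∫_0^{2π} |f|^2 = Σ |c_n|^2.
Compute the left side: (1/(2π)) [∫_0^π 6^2 dx + ∫_π^{2π} (-6)^2 dx] = (1/(2π)) · (36π + 36π) = (36 + 36)/2 = 36.
So Σ_{n ∈ Z} |c_n|^2 = 36.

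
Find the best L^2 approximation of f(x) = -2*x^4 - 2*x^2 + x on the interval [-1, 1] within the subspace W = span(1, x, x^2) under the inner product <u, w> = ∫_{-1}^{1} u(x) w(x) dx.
g(x) = -26*x^2/7 + x + 6/35

The best approximation g ∈ W is the orthogonal projection of f onto W. Writing g = a_0 + a_1 x + a_2 x^2, the coefficients solve the normal equations G · a = b where
  G_{ij} = <φ_i, φ_j> and b_i = <f, φ_i>, with φ_0 = 1, φ_1 = x, φ_2 = x^2.
G =
  [2, 0, 2/3]
  [0, 2/3, 0]
  [2/3, 0, 2/5],
b = (-32/15, 2/3, -48/35).
Solving gives a_0 = 6/35, a_1 = 1, a_2 = -26/7, so
  g(x) = -26*x^2/7 + x + 6/35.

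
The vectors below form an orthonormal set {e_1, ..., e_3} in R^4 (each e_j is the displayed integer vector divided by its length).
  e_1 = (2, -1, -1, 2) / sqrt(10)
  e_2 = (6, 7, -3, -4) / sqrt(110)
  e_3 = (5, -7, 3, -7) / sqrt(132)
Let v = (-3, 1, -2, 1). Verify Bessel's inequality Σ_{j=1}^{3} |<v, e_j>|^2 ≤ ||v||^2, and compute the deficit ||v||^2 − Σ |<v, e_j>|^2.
Σ |<v, e_j>|^2 = 131/12; ||v||^2 = 15; deficit = 49/12

Write each e_j = u_j / sqrt(<u_j, u_j>) where u_j is the displayed integer vector. Then <v, e_j> = <v, u_j> / sqrt(<u_j, u_j>), so |<v, e_j>|^2 = <v, u_j>^2 / <u_j, u_j>.
Coefficients: <v, e_1> = -3/sqrt(10), <v, e_2> = -9/sqrt(110), <v, e_3> = -35/sqrt(132).
Square and sum: Σ |<v, e_j>|^2 = 131/12.
Compute ||v||^2 = v·v = 15.
Deficit = 15 − 131/12 = 49/12 ≥ 0, confirming Bessel's inequality. (The deficit equals ||v − Σ <v,e_j> e_j||^2, the squared distance from v to span{e_j}.)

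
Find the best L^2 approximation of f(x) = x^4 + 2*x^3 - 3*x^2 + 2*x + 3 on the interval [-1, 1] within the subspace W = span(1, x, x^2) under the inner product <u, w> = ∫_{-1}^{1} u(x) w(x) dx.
g(x) = -15*x^2/7 + 16*x/5 + 102/35

The best approximation g ∈ W is the orthogonal projection of f onto W. Writing g = a_0 + a_1 x + a_2 x^2, the coefficients solve the normal equations G · a = b where
  G_{ij} = <φ_i, φ_j> and b_i = <f, φ_i>, with φ_0 = 1, φ_1 = x, φ_2 = x^2.
G =
  [2, 0, 2/3]
  [0, 2/3, 0]
  [2/3, 0, 2/5],
b = (22/5, 32/15, 38/35).
Solving gives a_0 = 102/35, a_1 = 16/5, a_2 = -15/7, so
  g(x) = -15*x^2/7 + 16*x/5 + 102/35.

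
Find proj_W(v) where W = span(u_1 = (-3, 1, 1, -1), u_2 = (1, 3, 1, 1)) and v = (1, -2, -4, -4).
proj_W(v) = (1/6, -11/3, -3/2, -2/3)

Set up U = [u_1 | ... | u_2] ∈ R^(4×2). The projector onto W = col(U) is P = U (U^T U)^(-1) U^T.
Compute U^T U =
  [12, 0]
  [0, 12],
and U^T v = (-5, -13).
Solve U^T U · c = U^T v for the coefficients: c = (-5/12, -13/12). The projection is proj_W(v) = U c.
Check: (v - proj_W(v)) · u_1 = 0  (should be 0).
Check: (v - proj_W(v)) · u_2 = 0  (should be 0).
Result: proj_W(v) = (1/6, -11/3, -3/2, -2/3).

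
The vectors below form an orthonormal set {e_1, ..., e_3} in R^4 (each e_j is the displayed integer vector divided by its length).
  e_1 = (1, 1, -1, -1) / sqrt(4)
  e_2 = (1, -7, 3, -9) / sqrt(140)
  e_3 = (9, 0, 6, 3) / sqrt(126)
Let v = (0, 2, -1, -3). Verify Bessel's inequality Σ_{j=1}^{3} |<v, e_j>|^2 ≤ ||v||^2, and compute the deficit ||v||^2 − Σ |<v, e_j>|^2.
Σ |<v, e_j>|^2 = 23/2; ||v||^2 = 14; deficit = 5/2

Write each e_j = u_j / sqrt(<u_j, u_j>) where u_j is the displayed integer vector. Then <v, e_j> = <v, u_j> / sqrt(<u_j, u_j>), so |<v, e_j>|^2 = <v, u_j>^2 / <u_j, u_j>.
Coefficients: <v, e_1> = 6/sqrt(4), <v, e_2> = 10/sqrt(140), <v, e_3> = -15/sqrt(126).
Square and sum: Σ |<v, e_j>|^2 = 23/2.
Compute ||v||^2 = v·v = 14.
Deficit = 14 − 23/2 = 5/2 ≥ 0, confirming Bessel's inequality. (The deficit equals ||v − Σ <v,e_j> e_j||^2, the squared distance from v to span{e_j}.)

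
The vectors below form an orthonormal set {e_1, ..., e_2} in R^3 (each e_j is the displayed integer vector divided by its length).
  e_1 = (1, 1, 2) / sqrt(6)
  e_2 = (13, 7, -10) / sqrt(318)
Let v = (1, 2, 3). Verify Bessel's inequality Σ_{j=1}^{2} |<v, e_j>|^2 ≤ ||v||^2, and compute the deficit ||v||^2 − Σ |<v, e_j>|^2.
Σ |<v, e_j>|^2 = 717/53; ||v||^2 = 14; deficit = 25/53

Write each e_j = u_j / sqrt(<u_j, u_j>) where u_j is the displayed integer vector. Then <v, e_j> = <v, u_j> / sqrt(<u_j, u_j>), so |<v, e_j>|^2 = <v, u_j>^2 / <u_j, u_j>.
Coefficients: <v, e_1> = 9/sqrt(6), <v, e_2> = -3/sqrt(318).
Square and sum: Σ |<v, e_j>|^2 = 717/53.
Compute ||v||^2 = v·v = 14.
Deficit = 14 − 717/53 = 25/53 ≥ 0, confirming Bessel's inequality. (The deficit equals ||v − Σ <v,e_j> e_j||^2, the squared distance from v to span{e_j}.)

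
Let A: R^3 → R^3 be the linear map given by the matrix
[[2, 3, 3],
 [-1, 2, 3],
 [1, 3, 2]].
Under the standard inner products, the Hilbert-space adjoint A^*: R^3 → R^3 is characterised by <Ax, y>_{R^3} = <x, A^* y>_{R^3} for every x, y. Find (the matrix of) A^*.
A^* = A^T =
[[2, -1, 1],
 [3, 2, 3],
 [3, 3, 2]]

For real matrices with standard dot products, the defining identity <Ax, y> = <x, A^* y> gives (Ax)^T y = x^T (A^*) y, i.e. x^T A^T y = x^T (A^*) y. Since this holds for all x, y, we must have A^* = A^T. Therefore
A^* =
[[2, -1, 1],
 [3, 2, 3],
 [3, 3, 2]].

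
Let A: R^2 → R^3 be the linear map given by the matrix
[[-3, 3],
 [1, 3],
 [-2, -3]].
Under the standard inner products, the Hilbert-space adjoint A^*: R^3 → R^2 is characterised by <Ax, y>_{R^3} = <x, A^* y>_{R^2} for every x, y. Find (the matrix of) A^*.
A^* = A^T =
[[-3, 1, -2],
 [3, 3, -3]]

For real matrices with standard dot products, the defining identity <Ax, y> = <x, A^* y> gives (Ax)^T y = x^T (A^*) y, i.e. x^T A^T y = x^T (A^*) y. Since this holds for all x, y, we must have A^* = A^T. Therefore
A^* =
[[-3, 1, -2],
 [3, 3, -3]].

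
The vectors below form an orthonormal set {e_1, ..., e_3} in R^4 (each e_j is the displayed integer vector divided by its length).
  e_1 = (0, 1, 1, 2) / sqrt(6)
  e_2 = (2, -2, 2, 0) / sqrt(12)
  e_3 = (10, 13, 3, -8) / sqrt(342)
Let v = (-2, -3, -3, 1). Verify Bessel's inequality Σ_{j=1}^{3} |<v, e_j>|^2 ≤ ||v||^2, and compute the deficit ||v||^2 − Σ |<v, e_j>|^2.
Σ |<v, e_j>|^2 = 188/9; ||v||^2 = 23; deficit = 19/9

Write each e_j = u_j / sqrt(<u_j, u_j>) where u_j is the displayed integer vector. Then <v, e_j> = <v, u_j> / sqrt(<u_j, u_j>), so |<v, e_j>|^2 = <v, u_j>^2 / <u_j, u_j>.
Coefficients: <v, e_1> = -4/sqrt(6), <v, e_2> = -4/sqrt(12), <v, e_3> = -76/sqrt(342).
Square and sum: Σ |<v, e_j>|^2 = 188/9.
Compute ||v||^2 = v·v = 23.
Deficit = 23 − 188/9 = 19/9 ≥ 0, confirming Bessel's inequality. (The deficit equals ||v − Σ <v,e_j> e_j||^2, the squared distance from v to span{e_j}.)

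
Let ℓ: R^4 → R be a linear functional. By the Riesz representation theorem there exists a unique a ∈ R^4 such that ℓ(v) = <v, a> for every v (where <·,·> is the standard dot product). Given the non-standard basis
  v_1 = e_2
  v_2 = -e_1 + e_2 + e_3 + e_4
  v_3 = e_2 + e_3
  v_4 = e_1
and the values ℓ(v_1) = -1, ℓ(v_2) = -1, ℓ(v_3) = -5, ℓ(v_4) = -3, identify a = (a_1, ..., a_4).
a = (-3, -1, -4, 1)

Write a = (a_1, ..., a_4) in the standard basis. For each basis vector v_i, ℓ(v_i) = <v_i, a> is a linear equation in the a_j's. Collect the n equations into a matrix system V a = ℓ, where row i of V is v_i (expressed in the standard basis). Since V is invertible (lower-triangular with 1s on the diagonal, up to permutation), solve by back-substitution:
  V =
[[0, 1, 0, 0],
 [-1, 1, 1, 1],
 [0, 1, 1, 0],
 [1, 0, 0, 0]]
  V a = (-1, -1, -5, -3)
Solving gives a = (-3, -1, -4, 1).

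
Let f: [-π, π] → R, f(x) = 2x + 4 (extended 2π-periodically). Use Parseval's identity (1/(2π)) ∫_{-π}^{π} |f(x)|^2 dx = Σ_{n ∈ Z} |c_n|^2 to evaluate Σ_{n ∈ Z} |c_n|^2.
Σ |c_n|^2 = 4π^2/3 + 16

Expand and integrate term by term over [-π, π]:
  ∫ (2x)^2 dx = 4·(2π^3/3); ∫ 2·2·(4)·x dx = 0 (odd integrand); ∫ 4^2 dx = 16·2π.
So (1/(2π)) ∫_{-π}^{π} (2x + 4)^2 dx = 4π^2/3 + 16 = 4π^2/3 + 16.
Parseval ⇒ Σ |c_n|^2 = 4π^2/3 + 16.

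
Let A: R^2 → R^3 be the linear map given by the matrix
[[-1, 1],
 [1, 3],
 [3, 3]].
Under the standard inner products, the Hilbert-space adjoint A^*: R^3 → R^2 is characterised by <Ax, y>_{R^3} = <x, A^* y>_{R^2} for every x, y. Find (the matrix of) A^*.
A^* = A^T =
[[-1, 1, 3],
 [1, 3, 3]]

For real matrices with standard dot products, the defining identity <Ax, y> = <x, A^* y> gives (Ax)^T y = x^T (A^*) y, i.e. x^T A^T y = x^T (A^*) y. Since this holds for all x, y, we must have A^* = A^T. Therefore
A^* =
[[-1, 1, 3],
 [1, 3, 3]].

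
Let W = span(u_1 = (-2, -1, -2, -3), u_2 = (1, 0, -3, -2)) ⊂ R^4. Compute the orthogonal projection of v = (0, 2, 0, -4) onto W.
proj_W(v) = (-1/2, -15/38, -63/38, -67/38)

Set up U = [u_1 | ... | u_2] ∈ R^(4×2). The projector onto W = col(U) is P = U (U^T U)^(-1) U^T.
Compute U^T U =
  [18, 10]
  [10, 14],
and U^T v = (10, 8).
Solve U^T U · c = U^T v for the coefficients: c = (15/38, 11/38). The projection is proj_W(v) = U c.
Check: (v - proj_W(v)) · u_1 = 0  (should be 0).
Check: (v - proj_W(v)) · u_2 = 0  (should be 0).
Result: proj_W(v) = (-1/2, -15/38, -63/38, -67/38).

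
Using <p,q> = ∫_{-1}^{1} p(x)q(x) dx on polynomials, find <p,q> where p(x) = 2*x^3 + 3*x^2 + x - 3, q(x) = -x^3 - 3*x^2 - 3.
<p,q> = 94/7

Expand the product: p(x)·q(x) = -2*x^6 - 9*x^5 - 10*x^4 - 6*x^3 - 3*x + 9.
∫_{-1}^{1} of each monomial x^k gives [2/(k+1) if k even, 0 if k odd]. Integrating term-by-term (or equivalently evaluating the antiderivative F(x) = -2*x^7/7 - 3*x^6/2 - 2*x^5 - 3*x^4/2 - 3*x^2/2 + 9*x at the endpoints):
  F(1) − F(−1) = 31/14 − (-157/14) = 94/7.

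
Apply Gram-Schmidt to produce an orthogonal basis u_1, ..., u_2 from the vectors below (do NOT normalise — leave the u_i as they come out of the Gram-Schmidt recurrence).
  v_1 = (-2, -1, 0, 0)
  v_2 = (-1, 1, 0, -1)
Orthogonal basis:
  u_1 = (-2, -1, 0, 0)
  u_2 = (-3/5, 6/5, 0, -1)

Apply the Gram-Schmidt recurrence
  u_1 = v_1
  u_i = v_i − Σ_{j<i} ((v_i · u_j) / (u_j · u_j)) · u_j.

Step by step this gives:
  u_1 = (-2, -1, 0, 0)
  u_2 = (-3/5, 6/5, 0, -1)

Orthogonality check:
  u_2 · u_1 = 0 (should be 0)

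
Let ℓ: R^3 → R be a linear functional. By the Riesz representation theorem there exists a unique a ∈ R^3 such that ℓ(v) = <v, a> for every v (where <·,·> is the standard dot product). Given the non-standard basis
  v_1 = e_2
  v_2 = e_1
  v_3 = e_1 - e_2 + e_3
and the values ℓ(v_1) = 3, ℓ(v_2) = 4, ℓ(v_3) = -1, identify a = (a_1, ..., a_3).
a = (4, 3, -2)

Write a = (a_1, ..., a_3) in the standard basis. For each basis vector v_i, ℓ(v_i) = <v_i, a> is a linear equation in the a_j's. Collect the n equations into a matrix system V a = ℓ, where row i of V is v_i (expressed in the standard basis). Since V is invertible (lower-triangular with 1s on the diagonal, up to permutation), solve by back-substitution:
  V =
[[0, 1, 0],
 [1, 0, 0],
 [1, -1, 1]]
  V a = (3, 4, -1)
Solving gives a = (4, 3, -2).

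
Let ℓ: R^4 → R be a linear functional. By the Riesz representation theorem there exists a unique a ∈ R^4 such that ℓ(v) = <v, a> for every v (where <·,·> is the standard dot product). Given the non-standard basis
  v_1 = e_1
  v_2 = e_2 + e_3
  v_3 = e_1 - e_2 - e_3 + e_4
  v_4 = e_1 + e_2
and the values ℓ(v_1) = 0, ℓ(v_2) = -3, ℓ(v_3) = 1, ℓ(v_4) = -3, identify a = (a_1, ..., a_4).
a = (0, -3, 0, -2)

Write a = (a_1, ..., a_4) in the standard basis. For each basis vector v_i, ℓ(v_i) = <v_i, a> is a linear equation in the a_j's. Collect the n equations into a matrix system V a = ℓ, where row i of V is v_i (expressed in the standard basis). Since V is invertible (lower-triangular with 1s on the diagonal, up to permutation), solve by back-substitution:
  V =
[[1, 0, 0, 0],
 [0, 1, 1, 0],
 [1, -1, -1, 1],
 [1, 1, 0, 0]]
  V a = (0, -3, 1, -3)
Solving gives a = (0, -3, 0, -2).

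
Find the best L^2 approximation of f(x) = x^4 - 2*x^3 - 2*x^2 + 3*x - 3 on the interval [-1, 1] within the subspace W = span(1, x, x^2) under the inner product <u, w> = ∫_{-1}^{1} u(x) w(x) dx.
g(x) = -8*x^2/7 + 9*x/5 - 108/35

The best approximation g ∈ W is the orthogonal projection of f onto W. Writing g = a_0 + a_1 x + a_2 x^2, the coefficients solve the normal equations G · a = b where
  G_{ij} = <φ_i, φ_j> and b_i = <f, φ_i>, with φ_0 = 1, φ_1 = x, φ_2 = x^2.
G =
  [2, 0, 2/3]
  [0, 2/3, 0]
  [2/3, 0, 2/5],
b = (-104/15, 6/5, -88/35).
Solving gives a_0 = -108/35, a_1 = 9/5, a_2 = -8/7, so
  g(x) = -8*x^2/7 + 9*x/5 - 108/35.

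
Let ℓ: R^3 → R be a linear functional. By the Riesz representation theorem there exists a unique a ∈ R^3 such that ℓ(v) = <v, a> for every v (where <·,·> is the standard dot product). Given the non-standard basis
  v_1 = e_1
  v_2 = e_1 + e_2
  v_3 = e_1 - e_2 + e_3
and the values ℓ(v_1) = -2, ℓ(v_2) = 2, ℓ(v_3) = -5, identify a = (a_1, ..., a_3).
a = (-2, 4, 1)

Write a = (a_1, ..., a_3) in the standard basis. For each basis vector v_i, ℓ(v_i) = <v_i, a> is a linear equation in the a_j's. Collect the n equations into a matrix system V a = ℓ, where row i of V is v_i (expressed in the standard basis). Since V is invertible (lower-triangular with 1s on the diagonal, up to permutation), solve by back-substitution:
  V =
[[1, 0, 0],
 [1, 1, 0],
 [1, -1, 1]]
  V a = (-2, 2, -5)
Solving gives a = (-2, 4, 1).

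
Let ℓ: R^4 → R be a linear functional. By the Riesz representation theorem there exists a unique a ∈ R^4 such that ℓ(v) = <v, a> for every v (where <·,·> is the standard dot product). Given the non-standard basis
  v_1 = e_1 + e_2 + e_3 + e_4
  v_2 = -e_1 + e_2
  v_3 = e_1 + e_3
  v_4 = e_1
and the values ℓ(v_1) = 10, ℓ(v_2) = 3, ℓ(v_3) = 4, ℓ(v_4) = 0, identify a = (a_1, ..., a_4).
a = (0, 3, 4, 3)

Write a = (a_1, ..., a_4) in the standard basis. For each basis vector v_i, ℓ(v_i) = <v_i, a> is a linear equation in the a_j's. Collect the n equations into a matrix system V a = ℓ, where row i of V is v_i (expressed in the standard basis). Since V is invertible (lower-triangular with 1s on the diagonal, up to permutation), solve by back-substitution:
  V =
[[1, 1, 1, 1],
 [-1, 1, 0, 0],
 [1, 0, 1, 0],
 [1, 0, 0, 0]]
  V a = (10, 3, 4, 0)
Solving gives a = (0, 3, 4, 3).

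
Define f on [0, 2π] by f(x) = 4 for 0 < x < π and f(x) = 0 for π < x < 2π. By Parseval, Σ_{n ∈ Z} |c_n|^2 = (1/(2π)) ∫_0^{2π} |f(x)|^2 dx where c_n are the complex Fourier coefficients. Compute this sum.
Σ |c_n|^2 = 8

Parseval equates the L^2 energy of f (normalised by 1/(2π)) with the ℓ^2 sum of its Fourier coefficients: (1/(2π)) ∫_0^{2π} |f|^2 = Σ |c_n|^2.
Compute the left side: (1/(2π)) [∫_0^π 4^2 dx + ∫_π^{2π} 0^2 dx] = (1/(2π)) · (16π + 0π) = (16 + 0)/2 = 8.
So Σ_{n ∈ Z} |c_n|^2 = 8.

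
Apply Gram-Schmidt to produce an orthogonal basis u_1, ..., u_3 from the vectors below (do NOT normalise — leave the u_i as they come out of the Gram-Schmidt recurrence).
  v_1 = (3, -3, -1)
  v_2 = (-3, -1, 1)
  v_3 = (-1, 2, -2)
Orthogonal basis:
  u_1 = (3, -3, -1)
  u_2 = (-36/19, -40/19, 12/19)
  u_3 = (-7/10, 0, -21/10)

Apply the Gram-Schmidt recurrence
  u_1 = v_1
  u_i = v_i − Σ_{j<i} ((v_i · u_j) / (u_j · u_j)) · u_j.

Step by step this gives:
  u_1 = (3, -3, -1)
  u_2 = (-36/19, -40/19, 12/19)
  u_3 = (-7/10, 0, -21/10)

Orthogonality check:
  u_2 · u_1 = 0 (should be 0)
  u_3 · u_1 = 0 (should be 0)
  u_3 · u_2 = 0 (should be 0)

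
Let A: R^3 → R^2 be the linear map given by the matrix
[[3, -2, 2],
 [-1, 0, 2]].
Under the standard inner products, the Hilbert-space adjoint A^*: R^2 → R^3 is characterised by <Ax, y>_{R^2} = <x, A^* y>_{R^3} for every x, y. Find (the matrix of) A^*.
A^* = A^T =
[[3, -1],
 [-2, 0],
 [2, 2]]

For real matrices with standard dot products, the defining identity <Ax, y> = <x, A^* y> gives (Ax)^T y = x^T (A^*) y, i.e. x^T A^T y = x^T (A^*) y. Since this holds for all x, y, we must have A^* = A^T. Therefore
A^* =
[[3, -1],
 [-2, 0],
 [2, 2]].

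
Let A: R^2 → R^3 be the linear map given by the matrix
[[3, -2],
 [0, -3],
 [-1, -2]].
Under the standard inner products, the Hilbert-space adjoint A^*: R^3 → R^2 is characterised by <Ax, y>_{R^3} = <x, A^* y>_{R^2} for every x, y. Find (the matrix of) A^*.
A^* = A^T =
[[3, 0, -1],
 [-2, -3, -2]]

For real matrices with standard dot products, the defining identity <Ax, y> = <x, A^* y> gives (Ax)^T y = x^T (A^*) y, i.e. x^T A^T y = x^T (A^*) y. Since this holds for all x, y, we must have A^* = A^T. Therefore
A^* =
[[3, 0, -1],
 [-2, -3, -2]].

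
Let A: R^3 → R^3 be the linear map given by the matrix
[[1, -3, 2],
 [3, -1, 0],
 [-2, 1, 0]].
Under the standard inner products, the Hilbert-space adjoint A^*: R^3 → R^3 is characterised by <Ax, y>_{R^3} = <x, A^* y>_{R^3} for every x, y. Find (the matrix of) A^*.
A^* = A^T =
[[1, 3, -2],
 [-3, -1, 1],
 [2, 0, 0]]

For real matrices with standard dot products, the defining identity <Ax, y> = <x, A^* y> gives (Ax)^T y = x^T (A^*) y, i.e. x^T A^T y = x^T (A^*) y. Since this holds for all x, y, we must have A^* = A^T. Therefore
A^* =
[[1, 3, -2],
 [-3, -1, 1],
 [2, 0, 0]].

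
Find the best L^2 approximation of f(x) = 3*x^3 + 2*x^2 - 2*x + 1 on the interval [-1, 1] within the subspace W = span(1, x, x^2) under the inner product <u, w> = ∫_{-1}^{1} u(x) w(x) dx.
g(x) = 2*x^2 - x/5 + 1

The best approximation g ∈ W is the orthogonal projection of f onto W. Writing g = a_0 + a_1 x + a_2 x^2, the coefficients solve the normal equations G · a = b where
  G_{ij} = <φ_i, φ_j> and b_i = <f, φ_i>, with φ_0 = 1, φ_1 = x, φ_2 = x^2.
G =
  [2, 0, 2/3]
  [0, 2/3, 0]
  [2/3, 0, 2/5],
b = (10/3, -2/15, 22/15).
Solving gives a_0 = 1, a_1 = -1/5, a_2 = 2, so
  g(x) = 2*x^2 - x/5 + 1.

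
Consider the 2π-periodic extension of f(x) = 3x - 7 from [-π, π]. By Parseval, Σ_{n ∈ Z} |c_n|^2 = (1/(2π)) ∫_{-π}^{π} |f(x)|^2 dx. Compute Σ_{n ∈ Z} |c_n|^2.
Σ |c_n|^2 = 3π^2 + 49

Expand and integrate term by term over [-π, π]:
  ∫ (3x)^2 dx = 9·(2π^3/3); ∫ 2·3·(-7)·x dx = 0 (odd integrand); ∫ (-7)^2 dx = 49·2π.
So (1/(2π)) ∫_{-π}^{π} (3x - 7)^2 dx = 9π^2/3 + 49 = 3π^2 + 49.
Parseval ⇒ Σ |c_n|^2 = 3π^2 + 49.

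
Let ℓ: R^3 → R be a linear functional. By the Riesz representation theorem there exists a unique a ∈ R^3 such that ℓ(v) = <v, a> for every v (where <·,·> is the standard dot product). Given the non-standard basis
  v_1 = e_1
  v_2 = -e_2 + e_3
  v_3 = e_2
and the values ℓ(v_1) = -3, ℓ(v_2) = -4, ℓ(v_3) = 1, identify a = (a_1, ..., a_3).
a = (-3, 1, -3)

Write a = (a_1, ..., a_3) in the standard basis. For each basis vector v_i, ℓ(v_i) = <v_i, a> is a linear equation in the a_j's. Collect the n equations into a matrix system V a = ℓ, where row i of V is v_i (expressed in the standard basis). Since V is invertible (lower-triangular with 1s on the diagonal, up to permutation), solve by back-substitution:
  V =
[[1, 0, 0],
 [0, -1, 1],
 [0, 1, 0]]
  V a = (-3, -4, 1)
Solving gives a = (-3, 1, -3).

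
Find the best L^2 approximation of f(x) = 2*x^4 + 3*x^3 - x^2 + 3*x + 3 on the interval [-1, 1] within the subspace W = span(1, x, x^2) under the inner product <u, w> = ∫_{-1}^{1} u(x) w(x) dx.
g(x) = 5*x^2/7 + 24*x/5 + 99/35

The best approximation g ∈ W is the orthogonal projection of f onto W. Writing g = a_0 + a_1 x + a_2 x^2, the coefficients solve the normal equations G · a = b where
  G_{ij} = <φ_i, φ_j> and b_i = <f, φ_i>, with φ_0 = 1, φ_1 = x, φ_2 = x^2.
G =
  [2, 0, 2/3]
  [0, 2/3, 0]
  [2/3, 0, 2/5],
b = (92/15, 16/5, 76/35).
Solving gives a_0 = 99/35, a_1 = 24/5, a_2 = 5/7, so
  g(x) = 5*x^2/7 + 24*x/5 + 99/35.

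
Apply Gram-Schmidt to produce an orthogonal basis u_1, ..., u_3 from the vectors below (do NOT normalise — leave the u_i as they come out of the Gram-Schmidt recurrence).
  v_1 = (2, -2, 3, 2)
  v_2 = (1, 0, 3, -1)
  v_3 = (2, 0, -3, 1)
Orthogonal basis:
  u_1 = (2, -2, 3, 2)
  u_2 = (1/7, 6/7, 12/7, -13/7)
  u_3 = (121/50, 13/25, -24/25, -23/50)

Apply the Gram-Schmidt recurrence
  u_1 = v_1
  u_i = v_i − Σ_{j<i} ((v_i · u_j) / (u_j · u_j)) · u_j.

Step by step this gives:
  u_1 = (2, -2, 3, 2)
  u_2 = (1/7, 6/7, 12/7, -13/7)
  u_3 = (121/50, 13/25, -24/25, -23/50)

Orthogonality check:
  u_2 · u_1 = 0 (should be 0)
  u_3 · u_1 = 0 (should be 0)
  u_3 · u_2 = 0 (should be 0)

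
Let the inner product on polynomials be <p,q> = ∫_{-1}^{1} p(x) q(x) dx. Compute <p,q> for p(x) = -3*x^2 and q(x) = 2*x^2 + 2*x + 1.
<p,q> = -22/5

Expand the product: p(x)·q(x) = -6*x^4 - 6*x^3 - 3*x^2.
∫_{-1}^{1} of each monomial x^k gives [2/(k+1) if k even, 0 if k odd]. Integrating term-by-term (or equivalently evaluating the antiderivative F(x) = -6*x^5/5 - 3*x^4/2 - x^3 at the endpoints):
  F(1) − F(−1) = -37/10 − (7/10) = -22/5.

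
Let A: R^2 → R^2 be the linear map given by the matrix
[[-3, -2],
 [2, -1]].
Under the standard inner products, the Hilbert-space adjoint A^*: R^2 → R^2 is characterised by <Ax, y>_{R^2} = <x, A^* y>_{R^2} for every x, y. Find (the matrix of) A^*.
A^* = A^T =
[[-3, 2],
 [-2, -1]]

For real matrices with standard dot products, the defining identity <Ax, y> = <x, A^* y> gives (Ax)^T y = x^T (A^*) y, i.e. x^T A^T y = x^T (A^*) y. Since this holds for all x, y, we must have A^* = A^T. Therefore
A^* =
[[-3, 2],
 [-2, -1]].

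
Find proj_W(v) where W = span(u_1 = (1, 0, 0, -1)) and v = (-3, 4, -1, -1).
proj_W(v) = (-1, 0, 0, 1)

Set up U = [u_1 | ... | u_1] ∈ R^(4×1). The projector onto W = col(U) is P = U (U^T U)^(-1) U^T.
Compute U^T U =
  [2],
and U^T v = (-2).
Solve U^T U · c = U^T v for the coefficients: c = (-1). The projection is proj_W(v) = U c.
Check: (v - proj_W(v)) · u_1 = 0  (should be 0).
Result: proj_W(v) = (-1, 0, 0, 1).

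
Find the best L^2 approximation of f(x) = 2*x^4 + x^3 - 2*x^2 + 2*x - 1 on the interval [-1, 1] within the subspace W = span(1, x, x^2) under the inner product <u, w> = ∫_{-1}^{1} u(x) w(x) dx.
g(x) = -2*x^2/7 + 13*x/5 - 41/35

The best approximation g ∈ W is the orthogonal projection of f onto W. Writing g = a_0 + a_1 x + a_2 x^2, the coefficients solve the normal equations G · a = b where
  G_{ij} = <φ_i, φ_j> and b_i = <f, φ_i>, with φ_0 = 1, φ_1 = x, φ_2 = x^2.
G =
  [2, 0, 2/3]
  [0, 2/3, 0]
  [2/3, 0, 2/5],
b = (-38/15, 26/15, -94/105).
Solving gives a_0 = -41/35, a_1 = 13/5, a_2 = -2/7, so
  g(x) = -2*x^2/7 + 13*x/5 - 41/35.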